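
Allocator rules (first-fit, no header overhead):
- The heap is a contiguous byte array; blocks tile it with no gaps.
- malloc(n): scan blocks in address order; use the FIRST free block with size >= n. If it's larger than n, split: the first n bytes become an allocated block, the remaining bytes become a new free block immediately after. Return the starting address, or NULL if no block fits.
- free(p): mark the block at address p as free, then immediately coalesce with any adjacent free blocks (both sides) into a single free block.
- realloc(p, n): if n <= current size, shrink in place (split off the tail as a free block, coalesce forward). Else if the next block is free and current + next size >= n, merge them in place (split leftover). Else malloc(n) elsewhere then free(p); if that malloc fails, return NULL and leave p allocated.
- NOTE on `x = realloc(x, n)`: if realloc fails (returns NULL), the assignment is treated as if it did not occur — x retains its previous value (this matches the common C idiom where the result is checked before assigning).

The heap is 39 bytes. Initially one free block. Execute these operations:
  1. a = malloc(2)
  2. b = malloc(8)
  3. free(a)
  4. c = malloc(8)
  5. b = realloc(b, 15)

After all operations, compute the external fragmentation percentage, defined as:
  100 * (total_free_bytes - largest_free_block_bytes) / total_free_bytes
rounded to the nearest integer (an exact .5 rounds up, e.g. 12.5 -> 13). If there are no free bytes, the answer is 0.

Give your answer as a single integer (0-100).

Answer: 38

Derivation:
Op 1: a = malloc(2) -> a = 0; heap: [0-1 ALLOC][2-38 FREE]
Op 2: b = malloc(8) -> b = 2; heap: [0-1 ALLOC][2-9 ALLOC][10-38 FREE]
Op 3: free(a) -> (freed a); heap: [0-1 FREE][2-9 ALLOC][10-38 FREE]
Op 4: c = malloc(8) -> c = 10; heap: [0-1 FREE][2-9 ALLOC][10-17 ALLOC][18-38 FREE]
Op 5: b = realloc(b, 15) -> b = 18; heap: [0-9 FREE][10-17 ALLOC][18-32 ALLOC][33-38 FREE]
Free blocks: [10 6] total_free=16 largest=10 -> 100*(16-10)/16 = 600/16 = 37.5 -> rounds to 38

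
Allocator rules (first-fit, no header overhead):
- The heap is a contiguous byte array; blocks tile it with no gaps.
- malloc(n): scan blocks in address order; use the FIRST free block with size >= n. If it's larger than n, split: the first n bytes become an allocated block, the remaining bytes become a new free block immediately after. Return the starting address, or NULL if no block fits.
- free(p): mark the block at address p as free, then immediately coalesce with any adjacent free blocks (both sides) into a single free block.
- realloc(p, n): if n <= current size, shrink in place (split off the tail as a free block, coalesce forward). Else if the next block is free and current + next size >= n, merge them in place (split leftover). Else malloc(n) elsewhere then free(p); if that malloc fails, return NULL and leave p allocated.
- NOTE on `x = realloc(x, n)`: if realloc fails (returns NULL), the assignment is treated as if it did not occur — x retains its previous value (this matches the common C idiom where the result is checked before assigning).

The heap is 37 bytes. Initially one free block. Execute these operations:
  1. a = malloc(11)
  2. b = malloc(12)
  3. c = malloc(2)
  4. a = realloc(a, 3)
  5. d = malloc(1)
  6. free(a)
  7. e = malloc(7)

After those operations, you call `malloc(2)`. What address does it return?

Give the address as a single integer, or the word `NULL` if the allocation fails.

Answer: 0

Derivation:
Op 1: a = malloc(11) -> a = 0; heap: [0-10 ALLOC][11-36 FREE]
Op 2: b = malloc(12) -> b = 11; heap: [0-10 ALLOC][11-22 ALLOC][23-36 FREE]
Op 3: c = malloc(2) -> c = 23; heap: [0-10 ALLOC][11-22 ALLOC][23-24 ALLOC][25-36 FREE]
Op 4: a = realloc(a, 3) -> a = 0; heap: [0-2 ALLOC][3-10 FREE][11-22 ALLOC][23-24 ALLOC][25-36 FREE]
Op 5: d = malloc(1) -> d = 3; heap: [0-2 ALLOC][3-3 ALLOC][4-10 FREE][11-22 ALLOC][23-24 ALLOC][25-36 FREE]
Op 6: free(a) -> (freed a); heap: [0-2 FREE][3-3 ALLOC][4-10 FREE][11-22 ALLOC][23-24 ALLOC][25-36 FREE]
Op 7: e = malloc(7) -> e = 4; heap: [0-2 FREE][3-3 ALLOC][4-10 ALLOC][11-22 ALLOC][23-24 ALLOC][25-36 FREE]
malloc(2): first-fit scan over [0-2 FREE][3-3 ALLOC][4-10 ALLOC][11-22 ALLOC][23-24 ALLOC][25-36 FREE] -> 0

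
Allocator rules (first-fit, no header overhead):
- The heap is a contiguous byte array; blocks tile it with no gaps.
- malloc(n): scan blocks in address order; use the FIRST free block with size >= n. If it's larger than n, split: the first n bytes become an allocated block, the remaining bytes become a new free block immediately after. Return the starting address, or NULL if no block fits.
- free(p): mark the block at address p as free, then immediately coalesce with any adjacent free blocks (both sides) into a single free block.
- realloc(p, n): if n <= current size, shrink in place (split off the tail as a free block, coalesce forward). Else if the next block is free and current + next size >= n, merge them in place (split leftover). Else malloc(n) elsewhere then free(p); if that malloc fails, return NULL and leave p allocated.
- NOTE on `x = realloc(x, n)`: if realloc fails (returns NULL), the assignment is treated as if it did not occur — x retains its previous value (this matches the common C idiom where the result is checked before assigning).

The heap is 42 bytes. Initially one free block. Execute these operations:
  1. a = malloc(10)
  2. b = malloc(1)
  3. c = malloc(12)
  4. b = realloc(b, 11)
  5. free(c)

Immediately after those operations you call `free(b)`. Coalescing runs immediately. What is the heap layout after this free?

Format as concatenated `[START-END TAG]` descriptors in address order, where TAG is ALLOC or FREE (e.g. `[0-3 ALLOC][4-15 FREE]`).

Answer: [0-9 ALLOC][10-41 FREE]

Derivation:
Op 1: a = malloc(10) -> a = 0; heap: [0-9 ALLOC][10-41 FREE]
Op 2: b = malloc(1) -> b = 10; heap: [0-9 ALLOC][10-10 ALLOC][11-41 FREE]
Op 3: c = malloc(12) -> c = 11; heap: [0-9 ALLOC][10-10 ALLOC][11-22 ALLOC][23-41 FREE]
Op 4: b = realloc(b, 11) -> b = 23; heap: [0-9 ALLOC][10-10 FREE][11-22 ALLOC][23-33 ALLOC][34-41 FREE]
Op 5: free(c) -> (freed c); heap: [0-9 ALLOC][10-22 FREE][23-33 ALLOC][34-41 FREE]
free(b): b = 23 -> block [23-33 ALLOC]; mark free, coalesce with adjacent free neighbors -> [0-9 ALLOC][10-41 FREE]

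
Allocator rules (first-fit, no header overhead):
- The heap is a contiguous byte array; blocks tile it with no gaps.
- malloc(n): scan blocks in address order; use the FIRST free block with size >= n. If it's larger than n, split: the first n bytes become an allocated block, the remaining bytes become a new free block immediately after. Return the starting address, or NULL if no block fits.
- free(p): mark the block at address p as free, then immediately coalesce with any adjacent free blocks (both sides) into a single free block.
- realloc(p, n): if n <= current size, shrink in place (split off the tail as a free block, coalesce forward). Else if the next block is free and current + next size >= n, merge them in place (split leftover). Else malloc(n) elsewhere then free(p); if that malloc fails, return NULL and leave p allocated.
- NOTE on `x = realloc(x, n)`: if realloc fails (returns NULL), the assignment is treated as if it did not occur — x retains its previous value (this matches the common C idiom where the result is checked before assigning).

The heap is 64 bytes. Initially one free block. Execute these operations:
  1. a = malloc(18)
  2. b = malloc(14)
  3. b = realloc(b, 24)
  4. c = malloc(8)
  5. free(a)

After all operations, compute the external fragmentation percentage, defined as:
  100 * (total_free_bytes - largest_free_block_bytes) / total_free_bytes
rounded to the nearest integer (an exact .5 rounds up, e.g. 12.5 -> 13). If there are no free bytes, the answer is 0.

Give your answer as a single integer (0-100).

Answer: 44

Derivation:
Op 1: a = malloc(18) -> a = 0; heap: [0-17 ALLOC][18-63 FREE]
Op 2: b = malloc(14) -> b = 18; heap: [0-17 ALLOC][18-31 ALLOC][32-63 FREE]
Op 3: b = realloc(b, 24) -> b = 18; heap: [0-17 ALLOC][18-41 ALLOC][42-63 FREE]
Op 4: c = malloc(8) -> c = 42; heap: [0-17 ALLOC][18-41 ALLOC][42-49 ALLOC][50-63 FREE]
Op 5: free(a) -> (freed a); heap: [0-17 FREE][18-41 ALLOC][42-49 ALLOC][50-63 FREE]
Free blocks: [18 14] total_free=32 largest=18 -> 100*(32-18)/32 = 1400/32 = 43.75 -> rounds to 44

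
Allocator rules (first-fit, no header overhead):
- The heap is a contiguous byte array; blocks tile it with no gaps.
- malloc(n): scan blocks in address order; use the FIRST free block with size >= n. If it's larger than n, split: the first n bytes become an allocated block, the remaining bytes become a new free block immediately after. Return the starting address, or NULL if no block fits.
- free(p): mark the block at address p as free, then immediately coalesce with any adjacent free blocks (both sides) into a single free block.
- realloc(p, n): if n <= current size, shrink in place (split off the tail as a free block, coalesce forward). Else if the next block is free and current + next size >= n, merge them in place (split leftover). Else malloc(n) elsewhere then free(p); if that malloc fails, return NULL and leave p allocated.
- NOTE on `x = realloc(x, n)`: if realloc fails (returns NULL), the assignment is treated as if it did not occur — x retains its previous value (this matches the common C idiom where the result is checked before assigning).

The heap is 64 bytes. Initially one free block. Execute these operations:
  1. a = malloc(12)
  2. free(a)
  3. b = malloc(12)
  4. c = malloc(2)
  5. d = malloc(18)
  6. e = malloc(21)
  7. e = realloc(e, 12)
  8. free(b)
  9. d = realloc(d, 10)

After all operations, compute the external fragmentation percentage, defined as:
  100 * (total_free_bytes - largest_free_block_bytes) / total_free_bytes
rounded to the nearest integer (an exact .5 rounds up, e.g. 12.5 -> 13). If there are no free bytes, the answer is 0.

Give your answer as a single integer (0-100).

Answer: 50

Derivation:
Op 1: a = malloc(12) -> a = 0; heap: [0-11 ALLOC][12-63 FREE]
Op 2: free(a) -> (freed a); heap: [0-63 FREE]
Op 3: b = malloc(12) -> b = 0; heap: [0-11 ALLOC][12-63 FREE]
Op 4: c = malloc(2) -> c = 12; heap: [0-11 ALLOC][12-13 ALLOC][14-63 FREE]
Op 5: d = malloc(18) -> d = 14; heap: [0-11 ALLOC][12-13 ALLOC][14-31 ALLOC][32-63 FREE]
Op 6: e = malloc(21) -> e = 32; heap: [0-11 ALLOC][12-13 ALLOC][14-31 ALLOC][32-52 ALLOC][53-63 FREE]
Op 7: e = realloc(e, 12) -> e = 32; heap: [0-11 ALLOC][12-13 ALLOC][14-31 ALLOC][32-43 ALLOC][44-63 FREE]
Op 8: free(b) -> (freed b); heap: [0-11 FREE][12-13 ALLOC][14-31 ALLOC][32-43 ALLOC][44-63 FREE]
Op 9: d = realloc(d, 10) -> d = 14; heap: [0-11 FREE][12-13 ALLOC][14-23 ALLOC][24-31 FREE][32-43 ALLOC][44-63 FREE]
Free blocks: [12 8 20] total_free=40 largest=20 -> 100*(40-20)/40 = 2000/40 = 50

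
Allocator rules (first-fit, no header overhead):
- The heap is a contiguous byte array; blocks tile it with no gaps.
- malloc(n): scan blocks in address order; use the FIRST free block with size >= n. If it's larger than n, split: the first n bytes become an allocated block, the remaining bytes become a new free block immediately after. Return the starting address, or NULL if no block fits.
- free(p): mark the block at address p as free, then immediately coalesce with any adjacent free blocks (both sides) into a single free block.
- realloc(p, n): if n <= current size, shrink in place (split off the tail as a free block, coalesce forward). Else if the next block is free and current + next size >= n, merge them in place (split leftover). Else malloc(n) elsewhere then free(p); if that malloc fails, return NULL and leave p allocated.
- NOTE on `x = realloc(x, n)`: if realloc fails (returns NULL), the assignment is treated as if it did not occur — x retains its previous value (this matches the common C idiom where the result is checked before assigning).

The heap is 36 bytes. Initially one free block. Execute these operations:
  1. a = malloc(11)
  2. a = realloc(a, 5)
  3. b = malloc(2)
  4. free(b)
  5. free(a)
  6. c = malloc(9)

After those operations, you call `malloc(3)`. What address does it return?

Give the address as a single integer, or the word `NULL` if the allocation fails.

Op 1: a = malloc(11) -> a = 0; heap: [0-10 ALLOC][11-35 FREE]
Op 2: a = realloc(a, 5) -> a = 0; heap: [0-4 ALLOC][5-35 FREE]
Op 3: b = malloc(2) -> b = 5; heap: [0-4 ALLOC][5-6 ALLOC][7-35 FREE]
Op 4: free(b) -> (freed b); heap: [0-4 ALLOC][5-35 FREE]
Op 5: free(a) -> (freed a); heap: [0-35 FREE]
Op 6: c = malloc(9) -> c = 0; heap: [0-8 ALLOC][9-35 FREE]
malloc(3): first-fit scan over [0-8 ALLOC][9-35 FREE] -> 9

Answer: 9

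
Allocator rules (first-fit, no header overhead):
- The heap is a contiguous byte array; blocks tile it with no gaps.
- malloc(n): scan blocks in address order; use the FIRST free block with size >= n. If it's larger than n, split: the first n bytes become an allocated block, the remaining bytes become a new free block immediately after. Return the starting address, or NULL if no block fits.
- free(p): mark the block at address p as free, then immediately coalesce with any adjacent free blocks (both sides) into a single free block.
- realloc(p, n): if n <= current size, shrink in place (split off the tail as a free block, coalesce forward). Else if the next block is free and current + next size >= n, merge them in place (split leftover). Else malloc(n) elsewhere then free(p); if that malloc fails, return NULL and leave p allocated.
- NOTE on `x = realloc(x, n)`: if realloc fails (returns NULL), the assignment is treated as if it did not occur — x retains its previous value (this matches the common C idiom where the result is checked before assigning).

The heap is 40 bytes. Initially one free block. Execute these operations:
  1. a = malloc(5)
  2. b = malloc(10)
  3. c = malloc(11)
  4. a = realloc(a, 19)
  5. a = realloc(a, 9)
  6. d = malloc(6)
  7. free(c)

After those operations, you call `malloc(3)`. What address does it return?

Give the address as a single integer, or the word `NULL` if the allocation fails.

Answer: 0

Derivation:
Op 1: a = malloc(5) -> a = 0; heap: [0-4 ALLOC][5-39 FREE]
Op 2: b = malloc(10) -> b = 5; heap: [0-4 ALLOC][5-14 ALLOC][15-39 FREE]
Op 3: c = malloc(11) -> c = 15; heap: [0-4 ALLOC][5-14 ALLOC][15-25 ALLOC][26-39 FREE]
Op 4: a = realloc(a, 19) -> NULL (a unchanged); heap: [0-4 ALLOC][5-14 ALLOC][15-25 ALLOC][26-39 FREE]
Op 5: a = realloc(a, 9) -> a = 26; heap: [0-4 FREE][5-14 ALLOC][15-25 ALLOC][26-34 ALLOC][35-39 FREE]
Op 6: d = malloc(6) -> d = NULL; heap: [0-4 FREE][5-14 ALLOC][15-25 ALLOC][26-34 ALLOC][35-39 FREE]
Op 7: free(c) -> (freed c); heap: [0-4 FREE][5-14 ALLOC][15-25 FREE][26-34 ALLOC][35-39 FREE]
malloc(3): first-fit scan over [0-4 FREE][5-14 ALLOC][15-25 FREE][26-34 ALLOC][35-39 FREE] -> 0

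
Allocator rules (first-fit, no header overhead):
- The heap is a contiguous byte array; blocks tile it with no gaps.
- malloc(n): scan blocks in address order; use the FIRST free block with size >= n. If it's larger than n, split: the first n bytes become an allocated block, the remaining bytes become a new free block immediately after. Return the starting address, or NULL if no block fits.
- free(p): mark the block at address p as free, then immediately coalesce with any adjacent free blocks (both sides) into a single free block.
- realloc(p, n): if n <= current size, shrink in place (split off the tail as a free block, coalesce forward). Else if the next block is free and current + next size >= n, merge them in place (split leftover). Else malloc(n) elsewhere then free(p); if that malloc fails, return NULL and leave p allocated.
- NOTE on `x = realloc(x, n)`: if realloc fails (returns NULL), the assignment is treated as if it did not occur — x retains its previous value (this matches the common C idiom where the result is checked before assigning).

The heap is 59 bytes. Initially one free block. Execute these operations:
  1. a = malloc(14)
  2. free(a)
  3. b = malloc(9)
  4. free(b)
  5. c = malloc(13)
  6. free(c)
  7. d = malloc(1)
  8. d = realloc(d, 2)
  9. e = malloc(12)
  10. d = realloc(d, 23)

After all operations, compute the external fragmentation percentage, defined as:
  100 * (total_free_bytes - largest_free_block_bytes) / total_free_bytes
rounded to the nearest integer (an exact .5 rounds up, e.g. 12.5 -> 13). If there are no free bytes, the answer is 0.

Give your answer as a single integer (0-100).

Answer: 8

Derivation:
Op 1: a = malloc(14) -> a = 0; heap: [0-13 ALLOC][14-58 FREE]
Op 2: free(a) -> (freed a); heap: [0-58 FREE]
Op 3: b = malloc(9) -> b = 0; heap: [0-8 ALLOC][9-58 FREE]
Op 4: free(b) -> (freed b); heap: [0-58 FREE]
Op 5: c = malloc(13) -> c = 0; heap: [0-12 ALLOC][13-58 FREE]
Op 6: free(c) -> (freed c); heap: [0-58 FREE]
Op 7: d = malloc(1) -> d = 0; heap: [0-0 ALLOC][1-58 FREE]
Op 8: d = realloc(d, 2) -> d = 0; heap: [0-1 ALLOC][2-58 FREE]
Op 9: e = malloc(12) -> e = 2; heap: [0-1 ALLOC][2-13 ALLOC][14-58 FREE]
Op 10: d = realloc(d, 23) -> d = 14; heap: [0-1 FREE][2-13 ALLOC][14-36 ALLOC][37-58 FREE]
Free blocks: [2 22] total_free=24 largest=22 -> 100*(24-22)/24 = 200/24 ≈ 8.333 -> rounds to 8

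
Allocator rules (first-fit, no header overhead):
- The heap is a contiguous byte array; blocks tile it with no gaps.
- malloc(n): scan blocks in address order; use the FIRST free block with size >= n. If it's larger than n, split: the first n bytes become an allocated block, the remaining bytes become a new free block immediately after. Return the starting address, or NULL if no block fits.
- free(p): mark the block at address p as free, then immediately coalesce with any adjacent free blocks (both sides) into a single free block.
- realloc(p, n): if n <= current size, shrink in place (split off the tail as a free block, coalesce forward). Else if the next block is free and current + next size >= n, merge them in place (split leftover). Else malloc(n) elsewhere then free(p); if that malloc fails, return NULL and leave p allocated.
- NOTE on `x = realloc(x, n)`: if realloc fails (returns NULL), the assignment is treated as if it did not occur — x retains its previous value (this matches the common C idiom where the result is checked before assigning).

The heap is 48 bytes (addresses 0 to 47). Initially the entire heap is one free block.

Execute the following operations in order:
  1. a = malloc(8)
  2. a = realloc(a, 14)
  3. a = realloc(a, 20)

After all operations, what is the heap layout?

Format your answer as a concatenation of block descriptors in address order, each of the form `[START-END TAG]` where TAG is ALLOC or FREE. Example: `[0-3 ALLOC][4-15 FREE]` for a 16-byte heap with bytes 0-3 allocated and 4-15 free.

Answer: [0-19 ALLOC][20-47 FREE]

Derivation:
Op 1: a = malloc(8) -> a = 0; heap: [0-7 ALLOC][8-47 FREE]
Op 2: a = realloc(a, 14) -> a = 0; heap: [0-13 ALLOC][14-47 FREE]
Op 3: a = realloc(a, 20) -> a = 0; heap: [0-19 ALLOC][20-47 FREE]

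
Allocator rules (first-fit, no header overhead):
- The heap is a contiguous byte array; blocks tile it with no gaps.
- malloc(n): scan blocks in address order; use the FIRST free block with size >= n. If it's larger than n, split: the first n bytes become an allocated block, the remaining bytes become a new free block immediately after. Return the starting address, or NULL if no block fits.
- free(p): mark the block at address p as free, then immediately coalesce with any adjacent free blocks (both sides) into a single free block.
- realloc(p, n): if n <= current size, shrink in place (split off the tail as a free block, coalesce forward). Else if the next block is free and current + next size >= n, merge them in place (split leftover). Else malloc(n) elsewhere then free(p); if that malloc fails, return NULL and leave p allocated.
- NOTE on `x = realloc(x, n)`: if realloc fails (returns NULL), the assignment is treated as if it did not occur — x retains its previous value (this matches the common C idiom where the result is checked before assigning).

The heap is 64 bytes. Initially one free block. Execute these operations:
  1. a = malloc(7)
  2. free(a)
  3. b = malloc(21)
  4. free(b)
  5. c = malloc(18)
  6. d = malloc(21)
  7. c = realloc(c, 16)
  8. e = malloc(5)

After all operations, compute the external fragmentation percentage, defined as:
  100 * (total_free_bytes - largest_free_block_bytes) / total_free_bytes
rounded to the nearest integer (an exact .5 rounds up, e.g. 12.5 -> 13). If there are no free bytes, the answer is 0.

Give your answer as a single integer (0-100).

Answer: 9

Derivation:
Op 1: a = malloc(7) -> a = 0; heap: [0-6 ALLOC][7-63 FREE]
Op 2: free(a) -> (freed a); heap: [0-63 FREE]
Op 3: b = malloc(21) -> b = 0; heap: [0-20 ALLOC][21-63 FREE]
Op 4: free(b) -> (freed b); heap: [0-63 FREE]
Op 5: c = malloc(18) -> c = 0; heap: [0-17 ALLOC][18-63 FREE]
Op 6: d = malloc(21) -> d = 18; heap: [0-17 ALLOC][18-38 ALLOC][39-63 FREE]
Op 7: c = realloc(c, 16) -> c = 0; heap: [0-15 ALLOC][16-17 FREE][18-38 ALLOC][39-63 FREE]
Op 8: e = malloc(5) -> e = 39; heap: [0-15 ALLOC][16-17 FREE][18-38 ALLOC][39-43 ALLOC][44-63 FREE]
Free blocks: [2 20] total_free=22 largest=20 -> 100*(22-20)/22 = 200/22 ≈ 9.091 -> rounds to 9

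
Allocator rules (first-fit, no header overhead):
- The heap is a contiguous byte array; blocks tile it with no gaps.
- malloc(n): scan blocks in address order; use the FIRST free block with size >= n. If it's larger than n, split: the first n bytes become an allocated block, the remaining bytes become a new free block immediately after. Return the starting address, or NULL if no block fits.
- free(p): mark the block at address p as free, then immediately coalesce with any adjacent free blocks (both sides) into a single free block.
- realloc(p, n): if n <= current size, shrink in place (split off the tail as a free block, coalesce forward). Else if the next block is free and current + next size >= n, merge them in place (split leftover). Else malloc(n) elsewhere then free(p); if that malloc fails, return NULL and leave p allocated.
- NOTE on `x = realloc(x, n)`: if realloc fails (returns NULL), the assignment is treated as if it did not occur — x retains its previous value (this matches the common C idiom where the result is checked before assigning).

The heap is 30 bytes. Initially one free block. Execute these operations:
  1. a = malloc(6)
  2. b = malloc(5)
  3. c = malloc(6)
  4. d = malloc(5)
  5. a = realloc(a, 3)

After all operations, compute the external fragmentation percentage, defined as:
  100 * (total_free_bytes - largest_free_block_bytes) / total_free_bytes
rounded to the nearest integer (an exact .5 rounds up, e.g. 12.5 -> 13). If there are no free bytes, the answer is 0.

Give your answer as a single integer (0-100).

Op 1: a = malloc(6) -> a = 0; heap: [0-5 ALLOC][6-29 FREE]
Op 2: b = malloc(5) -> b = 6; heap: [0-5 ALLOC][6-10 ALLOC][11-29 FREE]
Op 3: c = malloc(6) -> c = 11; heap: [0-5 ALLOC][6-10 ALLOC][11-16 ALLOC][17-29 FREE]
Op 4: d = malloc(5) -> d = 17; heap: [0-5 ALLOC][6-10 ALLOC][11-16 ALLOC][17-21 ALLOC][22-29 FREE]
Op 5: a = realloc(a, 3) -> a = 0; heap: [0-2 ALLOC][3-5 FREE][6-10 ALLOC][11-16 ALLOC][17-21 ALLOC][22-29 FREE]
Free blocks: [3 8] total_free=11 largest=8 -> 100*(11-8)/11 = 300/11 ≈ 27.273 -> rounds to 27

Answer: 27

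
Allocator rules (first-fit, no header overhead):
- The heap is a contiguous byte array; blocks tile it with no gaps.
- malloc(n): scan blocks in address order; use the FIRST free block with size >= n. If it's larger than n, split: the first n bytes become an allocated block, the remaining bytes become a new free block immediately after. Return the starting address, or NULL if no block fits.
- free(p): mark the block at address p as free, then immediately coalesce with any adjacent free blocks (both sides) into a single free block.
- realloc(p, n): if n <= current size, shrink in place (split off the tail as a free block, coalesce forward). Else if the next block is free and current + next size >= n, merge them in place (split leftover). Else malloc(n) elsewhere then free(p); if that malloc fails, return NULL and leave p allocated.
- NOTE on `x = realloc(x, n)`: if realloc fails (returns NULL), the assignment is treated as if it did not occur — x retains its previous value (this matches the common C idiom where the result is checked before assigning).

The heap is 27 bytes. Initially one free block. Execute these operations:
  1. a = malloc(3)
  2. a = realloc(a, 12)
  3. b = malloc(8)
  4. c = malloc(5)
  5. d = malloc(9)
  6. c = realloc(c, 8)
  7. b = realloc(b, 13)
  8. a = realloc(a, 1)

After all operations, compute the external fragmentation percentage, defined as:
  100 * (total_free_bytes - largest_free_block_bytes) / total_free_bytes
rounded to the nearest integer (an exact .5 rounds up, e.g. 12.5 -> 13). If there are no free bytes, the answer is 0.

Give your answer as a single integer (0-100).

Op 1: a = malloc(3) -> a = 0; heap: [0-2 ALLOC][3-26 FREE]
Op 2: a = realloc(a, 12) -> a = 0; heap: [0-11 ALLOC][12-26 FREE]
Op 3: b = malloc(8) -> b = 12; heap: [0-11 ALLOC][12-19 ALLOC][20-26 FREE]
Op 4: c = malloc(5) -> c = 20; heap: [0-11 ALLOC][12-19 ALLOC][20-24 ALLOC][25-26 FREE]
Op 5: d = malloc(9) -> d = NULL; heap: [0-11 ALLOC][12-19 ALLOC][20-24 ALLOC][25-26 FREE]
Op 6: c = realloc(c, 8) -> NULL (c unchanged); heap: [0-11 ALLOC][12-19 ALLOC][20-24 ALLOC][25-26 FREE]
Op 7: b = realloc(b, 13) -> NULL (b unchanged); heap: [0-11 ALLOC][12-19 ALLOC][20-24 ALLOC][25-26 FREE]
Op 8: a = realloc(a, 1) -> a = 0; heap: [0-0 ALLOC][1-11 FREE][12-19 ALLOC][20-24 ALLOC][25-26 FREE]
Free blocks: [11 2] total_free=13 largest=11 -> 100*(13-11)/13 = 200/13 ≈ 15.385 -> rounds to 15

Answer: 15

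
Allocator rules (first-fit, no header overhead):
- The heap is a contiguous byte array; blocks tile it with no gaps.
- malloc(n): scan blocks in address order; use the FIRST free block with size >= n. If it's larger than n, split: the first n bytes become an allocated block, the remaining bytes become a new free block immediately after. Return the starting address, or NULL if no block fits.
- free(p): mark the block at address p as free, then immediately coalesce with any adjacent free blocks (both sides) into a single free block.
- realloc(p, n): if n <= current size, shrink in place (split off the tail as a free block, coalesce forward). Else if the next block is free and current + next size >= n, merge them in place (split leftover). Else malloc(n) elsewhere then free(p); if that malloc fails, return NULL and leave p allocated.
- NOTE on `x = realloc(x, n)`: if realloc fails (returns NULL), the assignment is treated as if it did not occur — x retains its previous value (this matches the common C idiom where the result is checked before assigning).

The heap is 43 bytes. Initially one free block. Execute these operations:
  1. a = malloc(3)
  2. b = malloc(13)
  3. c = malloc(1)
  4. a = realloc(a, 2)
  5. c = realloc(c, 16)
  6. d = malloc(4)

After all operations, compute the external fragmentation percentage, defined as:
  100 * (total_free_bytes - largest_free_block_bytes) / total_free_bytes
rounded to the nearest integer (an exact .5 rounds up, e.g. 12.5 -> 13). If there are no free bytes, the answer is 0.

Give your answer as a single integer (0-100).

Op 1: a = malloc(3) -> a = 0; heap: [0-2 ALLOC][3-42 FREE]
Op 2: b = malloc(13) -> b = 3; heap: [0-2 ALLOC][3-15 ALLOC][16-42 FREE]
Op 3: c = malloc(1) -> c = 16; heap: [0-2 ALLOC][3-15 ALLOC][16-16 ALLOC][17-42 FREE]
Op 4: a = realloc(a, 2) -> a = 0; heap: [0-1 ALLOC][2-2 FREE][3-15 ALLOC][16-16 ALLOC][17-42 FREE]
Op 5: c = realloc(c, 16) -> c = 16; heap: [0-1 ALLOC][2-2 FREE][3-15 ALLOC][16-31 ALLOC][32-42 FREE]
Op 6: d = malloc(4) -> d = 32; heap: [0-1 ALLOC][2-2 FREE][3-15 ALLOC][16-31 ALLOC][32-35 ALLOC][36-42 FREE]
Free blocks: [1 7] total_free=8 largest=7 -> 100*(8-7)/8 = 100/8 = 12.5 -> rounds to 13

Answer: 13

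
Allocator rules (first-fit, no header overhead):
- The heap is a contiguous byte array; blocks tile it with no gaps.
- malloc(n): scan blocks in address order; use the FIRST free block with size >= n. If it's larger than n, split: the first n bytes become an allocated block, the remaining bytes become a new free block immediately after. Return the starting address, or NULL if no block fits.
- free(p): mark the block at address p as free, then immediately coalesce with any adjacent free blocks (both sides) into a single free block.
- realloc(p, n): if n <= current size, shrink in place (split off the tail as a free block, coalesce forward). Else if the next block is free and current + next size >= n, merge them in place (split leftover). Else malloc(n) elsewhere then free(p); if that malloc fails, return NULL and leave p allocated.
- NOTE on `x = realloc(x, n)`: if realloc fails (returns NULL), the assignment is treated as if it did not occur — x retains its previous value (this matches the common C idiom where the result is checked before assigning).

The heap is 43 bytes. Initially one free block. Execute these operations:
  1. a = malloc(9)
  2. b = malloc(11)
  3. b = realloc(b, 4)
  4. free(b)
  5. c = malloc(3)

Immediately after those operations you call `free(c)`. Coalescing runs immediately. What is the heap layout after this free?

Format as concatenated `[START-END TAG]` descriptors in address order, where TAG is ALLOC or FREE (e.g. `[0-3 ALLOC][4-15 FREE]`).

Op 1: a = malloc(9) -> a = 0; heap: [0-8 ALLOC][9-42 FREE]
Op 2: b = malloc(11) -> b = 9; heap: [0-8 ALLOC][9-19 ALLOC][20-42 FREE]
Op 3: b = realloc(b, 4) -> b = 9; heap: [0-8 ALLOC][9-12 ALLOC][13-42 FREE]
Op 4: free(b) -> (freed b); heap: [0-8 ALLOC][9-42 FREE]
Op 5: c = malloc(3) -> c = 9; heap: [0-8 ALLOC][9-11 ALLOC][12-42 FREE]
free(c): c = 9 -> block [9-11 ALLOC]; mark free, coalesce with adjacent free neighbors -> [0-8 ALLOC][9-42 FREE]

Answer: [0-8 ALLOC][9-42 FREE]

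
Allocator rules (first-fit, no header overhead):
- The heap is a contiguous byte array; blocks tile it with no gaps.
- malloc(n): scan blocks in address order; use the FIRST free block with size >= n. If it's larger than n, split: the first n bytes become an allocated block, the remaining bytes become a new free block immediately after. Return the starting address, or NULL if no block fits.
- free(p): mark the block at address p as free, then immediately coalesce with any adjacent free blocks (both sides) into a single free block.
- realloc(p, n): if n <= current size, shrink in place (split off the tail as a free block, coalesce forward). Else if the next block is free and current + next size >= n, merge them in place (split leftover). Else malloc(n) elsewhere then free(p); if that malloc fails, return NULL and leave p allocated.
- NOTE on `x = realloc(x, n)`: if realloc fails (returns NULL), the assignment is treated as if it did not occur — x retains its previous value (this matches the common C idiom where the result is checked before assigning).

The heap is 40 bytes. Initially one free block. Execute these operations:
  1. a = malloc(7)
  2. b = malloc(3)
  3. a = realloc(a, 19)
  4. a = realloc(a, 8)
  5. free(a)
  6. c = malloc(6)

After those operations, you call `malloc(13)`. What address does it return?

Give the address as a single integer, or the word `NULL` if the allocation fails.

Op 1: a = malloc(7) -> a = 0; heap: [0-6 ALLOC][7-39 FREE]
Op 2: b = malloc(3) -> b = 7; heap: [0-6 ALLOC][7-9 ALLOC][10-39 FREE]
Op 3: a = realloc(a, 19) -> a = 10; heap: [0-6 FREE][7-9 ALLOC][10-28 ALLOC][29-39 FREE]
Op 4: a = realloc(a, 8) -> a = 10; heap: [0-6 FREE][7-9 ALLOC][10-17 ALLOC][18-39 FREE]
Op 5: free(a) -> (freed a); heap: [0-6 FREE][7-9 ALLOC][10-39 FREE]
Op 6: c = malloc(6) -> c = 0; heap: [0-5 ALLOC][6-6 FREE][7-9 ALLOC][10-39 FREE]
malloc(13): first-fit scan over [0-5 ALLOC][6-6 FREE][7-9 ALLOC][10-39 FREE] -> 10

Answer: 10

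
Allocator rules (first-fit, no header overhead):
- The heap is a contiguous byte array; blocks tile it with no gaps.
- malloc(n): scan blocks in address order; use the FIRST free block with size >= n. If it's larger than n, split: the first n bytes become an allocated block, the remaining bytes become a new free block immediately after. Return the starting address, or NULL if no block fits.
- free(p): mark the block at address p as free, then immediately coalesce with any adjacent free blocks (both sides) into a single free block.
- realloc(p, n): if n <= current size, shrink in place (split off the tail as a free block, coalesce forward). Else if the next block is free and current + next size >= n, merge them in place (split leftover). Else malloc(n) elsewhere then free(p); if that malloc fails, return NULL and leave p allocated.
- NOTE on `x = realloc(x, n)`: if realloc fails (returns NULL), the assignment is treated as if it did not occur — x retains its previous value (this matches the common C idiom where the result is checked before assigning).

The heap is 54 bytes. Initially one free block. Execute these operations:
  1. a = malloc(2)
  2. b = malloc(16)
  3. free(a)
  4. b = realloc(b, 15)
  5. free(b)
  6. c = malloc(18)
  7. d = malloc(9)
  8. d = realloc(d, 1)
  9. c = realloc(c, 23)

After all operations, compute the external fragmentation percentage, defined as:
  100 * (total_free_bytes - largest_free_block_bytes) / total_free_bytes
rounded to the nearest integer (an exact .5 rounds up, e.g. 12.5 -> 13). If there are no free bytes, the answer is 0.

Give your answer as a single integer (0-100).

Op 1: a = malloc(2) -> a = 0; heap: [0-1 ALLOC][2-53 FREE]
Op 2: b = malloc(16) -> b = 2; heap: [0-1 ALLOC][2-17 ALLOC][18-53 FREE]
Op 3: free(a) -> (freed a); heap: [0-1 FREE][2-17 ALLOC][18-53 FREE]
Op 4: b = realloc(b, 15) -> b = 2; heap: [0-1 FREE][2-16 ALLOC][17-53 FREE]
Op 5: free(b) -> (freed b); heap: [0-53 FREE]
Op 6: c = malloc(18) -> c = 0; heap: [0-17 ALLOC][18-53 FREE]
Op 7: d = malloc(9) -> d = 18; heap: [0-17 ALLOC][18-26 ALLOC][27-53 FREE]
Op 8: d = realloc(d, 1) -> d = 18; heap: [0-17 ALLOC][18-18 ALLOC][19-53 FREE]
Op 9: c = realloc(c, 23) -> c = 19; heap: [0-17 FREE][18-18 ALLOC][19-41 ALLOC][42-53 FREE]
Free blocks: [18 12] total_free=30 largest=18 -> 100*(30-18)/30 = 1200/30 = 40

Answer: 40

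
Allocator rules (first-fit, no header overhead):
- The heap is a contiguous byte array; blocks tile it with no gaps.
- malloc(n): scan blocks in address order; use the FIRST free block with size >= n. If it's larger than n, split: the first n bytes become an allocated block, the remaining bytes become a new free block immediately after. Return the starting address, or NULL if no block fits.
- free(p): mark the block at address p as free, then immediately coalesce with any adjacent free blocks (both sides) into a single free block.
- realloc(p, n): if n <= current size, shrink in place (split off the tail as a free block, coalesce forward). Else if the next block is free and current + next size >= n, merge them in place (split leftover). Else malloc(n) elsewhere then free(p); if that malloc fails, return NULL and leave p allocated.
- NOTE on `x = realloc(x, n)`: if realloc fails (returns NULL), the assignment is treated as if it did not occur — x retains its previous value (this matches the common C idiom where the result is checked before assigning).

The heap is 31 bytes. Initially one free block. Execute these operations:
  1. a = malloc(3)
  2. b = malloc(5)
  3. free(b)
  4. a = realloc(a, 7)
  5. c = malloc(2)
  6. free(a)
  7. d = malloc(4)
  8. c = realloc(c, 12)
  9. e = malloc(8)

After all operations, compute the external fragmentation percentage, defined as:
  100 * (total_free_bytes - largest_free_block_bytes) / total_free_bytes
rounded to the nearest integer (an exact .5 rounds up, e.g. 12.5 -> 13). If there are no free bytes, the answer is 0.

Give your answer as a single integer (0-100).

Op 1: a = malloc(3) -> a = 0; heap: [0-2 ALLOC][3-30 FREE]
Op 2: b = malloc(5) -> b = 3; heap: [0-2 ALLOC][3-7 ALLOC][8-30 FREE]
Op 3: free(b) -> (freed b); heap: [0-2 ALLOC][3-30 FREE]
Op 4: a = realloc(a, 7) -> a = 0; heap: [0-6 ALLOC][7-30 FREE]
Op 5: c = malloc(2) -> c = 7; heap: [0-6 ALLOC][7-8 ALLOC][9-30 FREE]
Op 6: free(a) -> (freed a); heap: [0-6 FREE][7-8 ALLOC][9-30 FREE]
Op 7: d = malloc(4) -> d = 0; heap: [0-3 ALLOC][4-6 FREE][7-8 ALLOC][9-30 FREE]
Op 8: c = realloc(c, 12) -> c = 7; heap: [0-3 ALLOC][4-6 FREE][7-18 ALLOC][19-30 FREE]
Op 9: e = malloc(8) -> e = 19; heap: [0-3 ALLOC][4-6 FREE][7-18 ALLOC][19-26 ALLOC][27-30 FREE]
Free blocks: [3 4] total_free=7 largest=4 -> 100*(7-4)/7 = 300/7 ≈ 42.857 -> rounds to 43

Answer: 43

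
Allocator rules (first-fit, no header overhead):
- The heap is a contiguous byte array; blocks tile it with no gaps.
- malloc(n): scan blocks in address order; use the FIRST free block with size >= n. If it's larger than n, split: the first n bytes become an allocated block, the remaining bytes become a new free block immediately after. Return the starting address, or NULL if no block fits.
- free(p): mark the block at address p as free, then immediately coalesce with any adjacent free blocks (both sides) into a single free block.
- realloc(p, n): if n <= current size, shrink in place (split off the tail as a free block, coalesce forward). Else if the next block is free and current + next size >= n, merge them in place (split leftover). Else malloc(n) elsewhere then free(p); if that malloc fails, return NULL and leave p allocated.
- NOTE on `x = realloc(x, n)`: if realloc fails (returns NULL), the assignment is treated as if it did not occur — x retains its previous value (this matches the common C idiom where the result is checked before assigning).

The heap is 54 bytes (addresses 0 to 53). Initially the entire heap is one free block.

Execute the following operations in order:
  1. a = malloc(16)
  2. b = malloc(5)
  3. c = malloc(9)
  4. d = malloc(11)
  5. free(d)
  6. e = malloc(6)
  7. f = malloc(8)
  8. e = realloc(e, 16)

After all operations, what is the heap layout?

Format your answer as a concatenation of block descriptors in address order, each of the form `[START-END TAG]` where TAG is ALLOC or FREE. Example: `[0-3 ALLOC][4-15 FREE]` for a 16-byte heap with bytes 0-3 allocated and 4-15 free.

Answer: [0-15 ALLOC][16-20 ALLOC][21-29 ALLOC][30-35 ALLOC][36-43 ALLOC][44-53 FREE]

Derivation:
Op 1: a = malloc(16) -> a = 0; heap: [0-15 ALLOC][16-53 FREE]
Op 2: b = malloc(5) -> b = 16; heap: [0-15 ALLOC][16-20 ALLOC][21-53 FREE]
Op 3: c = malloc(9) -> c = 21; heap: [0-15 ALLOC][16-20 ALLOC][21-29 ALLOC][30-53 FREE]
Op 4: d = malloc(11) -> d = 30; heap: [0-15 ALLOC][16-20 ALLOC][21-29 ALLOC][30-40 ALLOC][41-53 FREE]
Op 5: free(d) -> (freed d); heap: [0-15 ALLOC][16-20 ALLOC][21-29 ALLOC][30-53 FREE]
Op 6: e = malloc(6) -> e = 30; heap: [0-15 ALLOC][16-20 ALLOC][21-29 ALLOC][30-35 ALLOC][36-53 FREE]
Op 7: f = malloc(8) -> f = 36; heap: [0-15 ALLOC][16-20 ALLOC][21-29 ALLOC][30-35 ALLOC][36-43 ALLOC][44-53 FREE]
Op 8: e = realloc(e, 16) -> NULL (e unchanged); heap: [0-15 ALLOC][16-20 ALLOC][21-29 ALLOC][30-35 ALLOC][36-43 ALLOC][44-53 FREE]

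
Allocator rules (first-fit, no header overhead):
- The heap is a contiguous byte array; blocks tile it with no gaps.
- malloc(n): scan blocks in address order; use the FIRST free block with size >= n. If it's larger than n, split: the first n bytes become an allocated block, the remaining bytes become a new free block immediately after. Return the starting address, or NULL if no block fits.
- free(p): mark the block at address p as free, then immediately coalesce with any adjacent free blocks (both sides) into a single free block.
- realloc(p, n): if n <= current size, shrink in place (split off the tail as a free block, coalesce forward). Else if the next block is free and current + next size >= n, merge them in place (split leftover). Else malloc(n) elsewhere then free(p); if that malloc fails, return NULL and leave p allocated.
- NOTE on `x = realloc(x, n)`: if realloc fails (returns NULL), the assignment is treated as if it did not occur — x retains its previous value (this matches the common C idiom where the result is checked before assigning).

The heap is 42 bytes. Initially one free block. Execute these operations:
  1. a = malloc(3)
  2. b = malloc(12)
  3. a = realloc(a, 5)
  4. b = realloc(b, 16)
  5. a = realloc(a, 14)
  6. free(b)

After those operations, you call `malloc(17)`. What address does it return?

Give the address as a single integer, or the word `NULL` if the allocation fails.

Answer: 14

Derivation:
Op 1: a = malloc(3) -> a = 0; heap: [0-2 ALLOC][3-41 FREE]
Op 2: b = malloc(12) -> b = 3; heap: [0-2 ALLOC][3-14 ALLOC][15-41 FREE]
Op 3: a = realloc(a, 5) -> a = 15; heap: [0-2 FREE][3-14 ALLOC][15-19 ALLOC][20-41 FREE]
Op 4: b = realloc(b, 16) -> b = 20; heap: [0-14 FREE][15-19 ALLOC][20-35 ALLOC][36-41 FREE]
Op 5: a = realloc(a, 14) -> a = 0; heap: [0-13 ALLOC][14-19 FREE][20-35 ALLOC][36-41 FREE]
Op 6: free(b) -> (freed b); heap: [0-13 ALLOC][14-41 FREE]
malloc(17): first-fit scan over [0-13 ALLOC][14-41 FREE] -> 14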